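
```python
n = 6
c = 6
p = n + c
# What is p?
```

Trace:
`n = 6` → n = 6
`c = 6` → c = 6
`p = n + c` → p = 12
So p = 12

Answer: 12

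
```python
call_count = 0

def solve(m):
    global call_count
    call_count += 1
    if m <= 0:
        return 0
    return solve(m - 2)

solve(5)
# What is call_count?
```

Linear recursion stepping by 2: 4 calls from m=5 down to ≤0.

Answer: 4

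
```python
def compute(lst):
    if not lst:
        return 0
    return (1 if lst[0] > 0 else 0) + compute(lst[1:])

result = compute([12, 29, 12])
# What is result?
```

Count of positive elements in [12, 29, 12] = 3

Answer: 3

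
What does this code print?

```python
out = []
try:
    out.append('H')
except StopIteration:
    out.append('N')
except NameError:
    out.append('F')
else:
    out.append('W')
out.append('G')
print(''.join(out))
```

Execution trace: 'H' (try body, no exception) → 'W' (else) → 'G' (after the try/except). Output: HWG

Answer: HWG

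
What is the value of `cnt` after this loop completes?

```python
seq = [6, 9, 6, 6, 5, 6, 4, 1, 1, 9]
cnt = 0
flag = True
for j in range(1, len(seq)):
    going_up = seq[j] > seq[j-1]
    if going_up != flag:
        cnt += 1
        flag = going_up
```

Count direction changes in [6, 9, 6, 6, 5, 6, 4, 1, 1, 9]
`cnt` takes the values: 0 → 1 → 2 → 3 → 4

Answer: 4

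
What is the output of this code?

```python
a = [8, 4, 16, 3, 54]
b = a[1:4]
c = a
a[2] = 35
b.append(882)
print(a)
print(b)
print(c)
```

Key concept: slice vs alias.
Step by step:
`a = [8, 4, 16, 3, 54]` → a = [8, 4, 16, 3, 54]
`b = a[1:4]` → b = [4, 16, 3]
`c = a` → c = [8, 4, 16, 3, 54] (same object as a)
`a[2] = 35` → a = [8, 4, 35, 3, 54] (same object as c); c = [8, 4, 35, 3, 54] (same object as a)
`b.append(882)` → b = [4, 16, 3, 882]
`print(a)` → prints [8, 4, 35, 3, 54]
`print(b)` → prints [4, 16, 3, 882]
`print(c)` → prints [8, 4, 35, 3, 54]

Answer:
[8, 4, 35, 3, 54]
[4, 16, 3, 882]
[8, 4, 35, 3, 54]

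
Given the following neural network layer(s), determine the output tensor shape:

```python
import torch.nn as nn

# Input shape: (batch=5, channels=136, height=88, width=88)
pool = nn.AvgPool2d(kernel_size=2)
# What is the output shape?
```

Input: (5, 136, 88, 88) -> Output: (5, 136, 44, 44)

Answer: (5, 136, 44, 44)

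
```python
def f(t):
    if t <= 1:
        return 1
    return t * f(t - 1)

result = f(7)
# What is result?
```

f(7) = 7 * 6 * 5 * 4 * 3 * 2 * 1 = 5040

Answer: 5040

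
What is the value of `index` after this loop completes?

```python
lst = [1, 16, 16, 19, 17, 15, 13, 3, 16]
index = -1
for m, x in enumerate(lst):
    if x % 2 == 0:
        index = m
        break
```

First even number index in [1, 16, 16, 19, 17, 15, 13, 3, 16]
`index` takes the values: -1 → 1

Answer: 1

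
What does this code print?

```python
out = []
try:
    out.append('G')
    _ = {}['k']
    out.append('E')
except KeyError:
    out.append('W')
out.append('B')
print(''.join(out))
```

Execution trace: 'G' (try body) → 'W' (except KeyError) → 'B' (after the try/except). Output: GWB

Answer: GWB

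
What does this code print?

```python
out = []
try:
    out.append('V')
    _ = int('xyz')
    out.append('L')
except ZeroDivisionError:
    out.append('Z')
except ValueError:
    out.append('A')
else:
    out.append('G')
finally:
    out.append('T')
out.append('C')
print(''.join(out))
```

Execution trace: 'V' (try body) → 'A' (except ValueError) → 'T' (finally) → 'C' (after the try/except). Output: VATC

Answer: VATC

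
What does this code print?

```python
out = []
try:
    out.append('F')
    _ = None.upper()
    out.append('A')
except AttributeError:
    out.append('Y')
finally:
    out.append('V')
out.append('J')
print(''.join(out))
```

Execution trace: 'F' (try body) → 'Y' (except AttributeError) → 'V' (finally) → 'J' (after the try/except). Output: FYVJ

Answer: FYVJ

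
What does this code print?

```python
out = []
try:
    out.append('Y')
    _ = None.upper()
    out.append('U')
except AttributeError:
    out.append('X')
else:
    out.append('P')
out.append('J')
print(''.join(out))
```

Execution trace: 'Y' (try body) → 'X' (except AttributeError) → 'J' (after the try/except). Output: YXJ

Answer: YXJ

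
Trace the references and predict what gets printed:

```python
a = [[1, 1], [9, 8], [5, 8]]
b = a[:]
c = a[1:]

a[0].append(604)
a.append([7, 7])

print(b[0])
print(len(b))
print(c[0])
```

Key concept: slice with nested mutation.
Step by step:
`a = [[1, 1], [9, 8], [5, 8]]` → a = [[1, 1], [9, 8], [5, 8]]
`b = a[:]` → b = [[1, 1], [9, 8], [5, 8]]
`c = a[1:]` → c = [[9, 8], [5, 8]]
`a[0].append(604)` → a = [[1, 1, 604], [9, 8], [5, 8]]; b = [[1, 1, 604], [9, 8], [5, 8]]
`a.append([7, 7])` → a = [[1, 1, 604], [9, 8], [5, 8], [7, 7]]
`print(b[0])` → prints [1, 1, 604]
`print(len(b))` → prints 3
`print(c[0])` → prints [9, 8]

Answer:
[1, 1, 604]
3
[9, 8]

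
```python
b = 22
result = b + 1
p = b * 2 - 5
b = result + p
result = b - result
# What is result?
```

Trace:
`b = 22` → b = 22
`result = b + 1` → result = 23
`p = b * 2 - 5` → p = 39
`b = result + p` → b = 62
`result = b - result` → result = 39
So result = 39

Answer: 39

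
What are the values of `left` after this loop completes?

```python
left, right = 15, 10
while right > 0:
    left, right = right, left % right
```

GCD of 15 and 10
`left` takes the values: 15 → 10 → 5

Answer: 5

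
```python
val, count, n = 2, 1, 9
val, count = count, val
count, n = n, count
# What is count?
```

Trace:
`val, count, n = 2, 1, 9` → val = 2; count = 1; n = 9
`val, count = count, val` → val = 1; count = 2
`count, n = n, count` → count = 9; n = 2
So count = 9

Answer: 9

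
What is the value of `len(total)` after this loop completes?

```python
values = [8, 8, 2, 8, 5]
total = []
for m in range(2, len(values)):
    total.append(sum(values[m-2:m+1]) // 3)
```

Number of 3-element averages
`total` takes the values: [] → [6] → [6, 6] → [6, 6, 5]
So `len(total)` = 3

Answer: 3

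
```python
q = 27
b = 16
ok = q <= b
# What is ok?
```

Trace:
`q = 27` → q = 27
`b = 16` → b = 16
`ok = q <= b` → ok = False
So ok = False

Answer: False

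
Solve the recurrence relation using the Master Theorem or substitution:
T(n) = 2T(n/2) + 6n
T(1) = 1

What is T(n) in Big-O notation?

By Master Theorem: a=2, b=2, f(n)=6n. Since log_2(2) = 1 and f(n) = Θ(n^1), Case 2 applies. T(n) = O(n log n).

Answer: O(n log n)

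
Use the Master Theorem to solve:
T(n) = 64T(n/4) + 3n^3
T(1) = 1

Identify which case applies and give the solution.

a=64, b=4, f(n)=3n^3. log_4(64) = 3. Since c=3 = 3, Case 2 applies: T(n) = Θ(n^log_b(a) · log n) = O(n^3 log n).

Answer: O(n^3 log n) - Case 2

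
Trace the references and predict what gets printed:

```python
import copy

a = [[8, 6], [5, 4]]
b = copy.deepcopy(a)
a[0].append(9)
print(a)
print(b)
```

Key concept: deep copy is fully independent.
Step by step:
`a = [[8, 6], [5, 4]]` → a = [[8, 6], [5, 4]]
`b = copy.deepcopy(a)` → b = [[8, 6], [5, 4]]
`a[0].append(9)` → a = [[8, 6, 9], [5, 4]]
`print(a)` → prints [[8, 6, 9], [5, 4]]
`print(b)` → prints [[8, 6], [5, 4]]

Answer:
[[8, 6, 9], [5, 4]]
[[8, 6], [5, 4]]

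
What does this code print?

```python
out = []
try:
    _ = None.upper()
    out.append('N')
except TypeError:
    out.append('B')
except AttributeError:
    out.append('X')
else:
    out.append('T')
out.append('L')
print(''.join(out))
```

Execution trace: 'X' (except AttributeError) → 'L' (after the try/except). Output: XL

Answer: XL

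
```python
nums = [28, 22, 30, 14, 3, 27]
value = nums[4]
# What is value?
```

Trace:
`nums = [28, 22, 30, 14, 3, 27]` → nums = [28, 22, 30, 14, 3, 27]
`value = nums[4]` → value = 3
So value = 3

Answer: 3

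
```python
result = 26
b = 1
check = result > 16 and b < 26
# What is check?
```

Trace:
`result = 26` → result = 26
`b = 1` → b = 1
`check = result > 16 and b < 26` → check = True
So check = True

Answer: True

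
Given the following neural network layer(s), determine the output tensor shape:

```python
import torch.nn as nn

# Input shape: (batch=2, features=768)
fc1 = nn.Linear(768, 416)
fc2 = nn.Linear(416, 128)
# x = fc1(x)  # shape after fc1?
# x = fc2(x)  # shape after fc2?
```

Input: (2, 768) -> after fc1: (2, 416) -> Output: (2, 128)

Answer: (2, 128)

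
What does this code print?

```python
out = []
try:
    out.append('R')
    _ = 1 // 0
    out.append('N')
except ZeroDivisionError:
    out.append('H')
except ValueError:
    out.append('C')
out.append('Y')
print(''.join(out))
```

Execution trace: 'R' (try body) → 'H' (except ZeroDivisionError) → 'Y' (after the try/except). Output: RHY

Answer: RHY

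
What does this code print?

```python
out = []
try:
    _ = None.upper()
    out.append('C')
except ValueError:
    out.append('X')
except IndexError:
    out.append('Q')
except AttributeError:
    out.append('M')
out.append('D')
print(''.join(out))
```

Execution trace: 'M' (except AttributeError) → 'D' (after the try/except). Output: MD

Answer: MD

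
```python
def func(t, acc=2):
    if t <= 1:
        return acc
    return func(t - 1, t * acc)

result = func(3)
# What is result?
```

Accumulator trace (n, acc): (3, 2) -> (2, 6) -> (1, 12) -> return 12

Answer: 12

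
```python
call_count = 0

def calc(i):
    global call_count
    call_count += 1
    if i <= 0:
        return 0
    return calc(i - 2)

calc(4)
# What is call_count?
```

Linear recursion stepping by 2: 3 calls from i=4 down to ≤0.

Answer: 3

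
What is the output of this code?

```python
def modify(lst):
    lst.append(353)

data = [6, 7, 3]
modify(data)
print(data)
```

Key concept: function modifies passed list.
Step by step:
`data = [6, 7, 3]` → data = [6, 7, 3]
`modify(data)` → data = [6, 7, 3, 353]
`print(data)` → prints [6, 7, 3, 353]

Answer: [6, 7, 3, 353]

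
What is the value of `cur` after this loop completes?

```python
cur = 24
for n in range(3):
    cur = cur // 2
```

Halve 3 times: 24 // 2^3 = 3
`cur` takes the values: 24 → 12 → 6 → 3

Answer: 3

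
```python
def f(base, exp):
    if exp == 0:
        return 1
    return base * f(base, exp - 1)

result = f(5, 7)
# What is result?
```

f(5, 7) = 5 * 5 * 5 * 5 * 5 * 5 * 5 = 78125

Answer: 78125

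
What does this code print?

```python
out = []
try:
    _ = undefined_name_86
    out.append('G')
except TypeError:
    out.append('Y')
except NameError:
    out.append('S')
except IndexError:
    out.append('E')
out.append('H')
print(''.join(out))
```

Execution trace: 'S' (except NameError) → 'H' (after the try/except). Output: SH

Answer: SH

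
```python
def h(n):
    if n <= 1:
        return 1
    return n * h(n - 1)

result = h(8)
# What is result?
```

h(8) = 8 * 7 * 6 * 5 * 4 * 3 * 2 * 1 = 40320

Answer: 40320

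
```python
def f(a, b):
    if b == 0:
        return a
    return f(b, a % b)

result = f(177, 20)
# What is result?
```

f(177, 20) -> f(20, 17) -> f(17, 3) -> f(3, 2) -> f(2, 1) -> f(1, 0) -> 1

Answer: 1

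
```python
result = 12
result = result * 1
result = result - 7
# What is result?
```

Trace:
`result = 12` → result = 12
`result = result * 1` → result = 12
`result = result - 7` → result = 5
So result = 5

Answer: 5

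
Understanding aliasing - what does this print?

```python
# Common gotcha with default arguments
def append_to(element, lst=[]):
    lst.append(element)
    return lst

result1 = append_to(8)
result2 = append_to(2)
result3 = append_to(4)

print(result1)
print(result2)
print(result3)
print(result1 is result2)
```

Key concept: mutable default argument gotcha.
Step by step:
`result1 = append_to(8)` → result1 = [8]
`result2 = append_to(2)` → result1 = [8, 2] (same object as result2); result2 = [8, 2] (same object as result1)
`result3 = append_to(4)` → result1 = [8, 2, 4] (same object as result2, result3); result2 = [8, 2, 4] (same object as result1, result3); result3 = [8, 2, 4] (same object as result1, result2)
`print(result1)` → prints [8, 2, 4]
`print(result2)` → prints [8, 2, 4]
`print(result3)` → prints [8, 2, 4]
`print(result1 is result2)` → prints True

Answer:
[8, 2, 4]
[8, 2, 4]
[8, 2, 4]
True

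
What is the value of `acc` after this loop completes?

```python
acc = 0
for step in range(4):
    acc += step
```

Sum of 0 to 3 = 6
`acc` takes the values: 0 → 1 → 3 → 6

Answer: 6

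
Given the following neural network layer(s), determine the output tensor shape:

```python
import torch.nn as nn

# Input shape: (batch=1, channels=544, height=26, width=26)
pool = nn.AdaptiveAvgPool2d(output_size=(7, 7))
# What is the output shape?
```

Input: (1, 544, 26, 26) -> Output: (1, 544, 7, 7)

Answer: (1, 544, 7, 7)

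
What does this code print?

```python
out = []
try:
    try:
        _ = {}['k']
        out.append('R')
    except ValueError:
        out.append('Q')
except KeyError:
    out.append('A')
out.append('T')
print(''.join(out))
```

Execution trace: 'A' (outer except KeyError) → 'T' (after the try/except). Output: AT

Answer: AT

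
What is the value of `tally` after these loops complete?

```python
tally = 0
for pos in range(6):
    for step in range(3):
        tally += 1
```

6 * 3 = 18
`tally` takes the values: 0 → 1 → 2 → 3 → 4 → 5 → 6 → 7 → 8 → 9 → 10 → 11 → 12 → 13 → 14 → 15 → 16 → 17 → 18

Answer: 18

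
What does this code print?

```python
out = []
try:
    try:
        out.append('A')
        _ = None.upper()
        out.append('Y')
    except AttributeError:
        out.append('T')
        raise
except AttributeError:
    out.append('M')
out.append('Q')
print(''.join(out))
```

Execution trace: 'A' (inner try body) → 'T' (inner except AttributeError) → 'M' (outer except AttributeError) → 'Q' (after the try/except). Output: ATMQ

Answer: ATMQ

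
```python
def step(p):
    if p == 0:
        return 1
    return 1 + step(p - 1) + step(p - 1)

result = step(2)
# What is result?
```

step(p) = 1 + 2·step(p-1), step(0)=1. Closed form: (1+1)·2^2 - 1 = 7.

Answer: 7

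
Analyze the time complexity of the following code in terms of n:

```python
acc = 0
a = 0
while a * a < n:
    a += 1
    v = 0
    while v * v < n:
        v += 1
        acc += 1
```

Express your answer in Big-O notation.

Each loop level contributes: √n × √n. Multiplying the contributions gives O(n).

Answer: O(n)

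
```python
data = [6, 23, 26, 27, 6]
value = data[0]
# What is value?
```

Trace:
`data = [6, 23, 26, 27, 6]` → data = [6, 23, 26, 27, 6]
`value = data[0]` → value = 6
So value = 6

Answer: 6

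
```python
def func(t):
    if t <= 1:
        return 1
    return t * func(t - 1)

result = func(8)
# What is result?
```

func(8) = 8 * 7 * 6 * 5 * 4 * 3 * 2 * 1 = 40320

Answer: 40320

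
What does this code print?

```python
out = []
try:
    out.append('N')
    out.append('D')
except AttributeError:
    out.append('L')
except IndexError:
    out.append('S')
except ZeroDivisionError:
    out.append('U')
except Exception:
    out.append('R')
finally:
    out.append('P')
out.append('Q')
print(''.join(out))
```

Execution trace: 'N' (try body) → 'D' (try body, no exception) → 'P' (finally) → 'Q' (after the try/except). Output: NDPQ

Answer: NDPQ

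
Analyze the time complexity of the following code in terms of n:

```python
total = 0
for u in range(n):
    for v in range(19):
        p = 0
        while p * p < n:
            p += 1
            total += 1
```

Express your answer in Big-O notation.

Each loop level contributes: n × 1 × √n. Multiplying the contributions gives O(n√n).

Answer: O(n√n)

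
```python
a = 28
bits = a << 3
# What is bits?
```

Trace:
`a = 28` → a = 28
`bits = a << 3` → bits = 224
So bits = 224

Answer: 224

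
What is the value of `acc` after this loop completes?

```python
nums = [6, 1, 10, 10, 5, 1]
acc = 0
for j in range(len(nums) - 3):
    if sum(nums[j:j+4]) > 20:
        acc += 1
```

Count windows with sum > 20
`acc` takes the values: 0 → 1 → 2 → 3

Answer: 3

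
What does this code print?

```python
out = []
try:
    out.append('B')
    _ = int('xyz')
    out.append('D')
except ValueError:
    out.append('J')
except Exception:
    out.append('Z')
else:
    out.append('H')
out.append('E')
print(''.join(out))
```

Execution trace: 'B' (try body) → 'J' (except ValueError) → 'E' (after the try/except). Output: BJE

Answer: BJE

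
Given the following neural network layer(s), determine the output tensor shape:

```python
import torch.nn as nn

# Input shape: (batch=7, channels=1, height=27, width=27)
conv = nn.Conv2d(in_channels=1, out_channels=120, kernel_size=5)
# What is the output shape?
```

Input: (7, 1, 27, 27) -> Output: (7, 120, 23, 23)

Answer: (7, 120, 23, 23)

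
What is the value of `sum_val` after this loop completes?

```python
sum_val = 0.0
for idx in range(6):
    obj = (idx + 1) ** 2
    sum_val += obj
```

Sum of squared losses 1² + 2² + ... + 6²
`sum_val` takes the values: 0.0 → 1.0 → 5.0 → 14.0 → 30.0 → 55.0 → 91.0

Answer: 91.0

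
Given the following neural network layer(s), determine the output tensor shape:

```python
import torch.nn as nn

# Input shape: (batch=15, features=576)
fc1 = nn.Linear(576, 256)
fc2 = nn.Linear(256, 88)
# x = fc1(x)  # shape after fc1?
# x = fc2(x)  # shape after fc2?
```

Input: (15, 576) -> after fc1: (15, 256) -> Output: (15, 88)

Answer: (15, 88)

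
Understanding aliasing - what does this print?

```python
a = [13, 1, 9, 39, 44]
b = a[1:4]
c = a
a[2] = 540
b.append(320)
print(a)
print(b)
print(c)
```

Key concept: slice vs alias.
Step by step:
`a = [13, 1, 9, 39, 44]` → a = [13, 1, 9, 39, 44]
`b = a[1:4]` → b = [1, 9, 39]
`c = a` → c = [13, 1, 9, 39, 44] (same object as a)
`a[2] = 540` → a = [13, 1, 540, 39, 44] (same object as c); c = [13, 1, 540, 39, 44] (same object as a)
`b.append(320)` → b = [1, 9, 39, 320]
`print(a)` → prints [13, 1, 540, 39, 44]
`print(b)` → prints [1, 9, 39, 320]
`print(c)` → prints [13, 1, 540, 39, 44]

Answer:
[13, 1, 540, 39, 44]
[1, 9, 39, 320]
[13, 1, 540, 39, 44]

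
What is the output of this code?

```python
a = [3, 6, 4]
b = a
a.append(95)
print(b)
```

Key concept: basic list aliasing.
Step by step:
`a = [3, 6, 4]` → a = [3, 6, 4]
`b = a` → b = [3, 6, 4] (same object as a)
`a.append(95)` → a = [3, 6, 4, 95] (same object as b); b = [3, 6, 4, 95] (same object as a)
`print(b)` → prints [3, 6, 4, 95]

Answer: [3, 6, 4, 95]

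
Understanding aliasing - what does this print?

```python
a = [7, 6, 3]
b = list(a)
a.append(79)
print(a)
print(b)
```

Key concept: list() constructor creates copy.
Step by step:
`a = [7, 6, 3]` → a = [7, 6, 3]
`b = list(a)` → b = [7, 6, 3]
`a.append(79)` → a = [7, 6, 3, 79]
`print(a)` → prints [7, 6, 3, 79]
`print(b)` → prints [7, 6, 3]

Answer:
[7, 6, 3, 79]
[7, 6, 3]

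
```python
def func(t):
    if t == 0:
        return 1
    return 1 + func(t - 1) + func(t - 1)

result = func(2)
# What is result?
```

func(t) = 1 + 2·func(t-1), func(0)=1. Closed form: (1+1)·2^2 - 1 = 7.

Answer: 7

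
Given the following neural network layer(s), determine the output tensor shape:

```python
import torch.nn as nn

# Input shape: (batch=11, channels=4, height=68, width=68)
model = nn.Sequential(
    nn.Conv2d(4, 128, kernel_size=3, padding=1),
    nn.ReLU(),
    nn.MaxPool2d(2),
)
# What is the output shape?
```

Input: (11, 4, 68, 68) -> after Conv2d: (11, 128, 68, 68) -> after ReLU: (11, 128, 68, 68) -> Output: (11, 128, 34, 34)

Answer: (11, 128, 34, 34)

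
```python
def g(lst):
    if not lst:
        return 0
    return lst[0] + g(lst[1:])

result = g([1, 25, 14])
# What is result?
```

1 + 25 + 14 + 0 = 40

Answer: 40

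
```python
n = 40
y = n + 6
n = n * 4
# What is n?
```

Trace:
`n = 40` → n = 40
`y = n + 6` → y = 46
`n = n * 4` → n = 160
So n = 160

Answer: 160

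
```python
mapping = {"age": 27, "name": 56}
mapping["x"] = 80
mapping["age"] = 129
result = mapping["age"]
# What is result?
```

Trace:
`mapping = {"age": 27, "name": 56}` → mapping = {'age': 27, 'name': 56}
`mapping["x"] = 80` → mapping = {'age': 27, 'name': 56, 'x': 80}
`mapping["age"] = 129` → mapping = {'age': 129, 'name': 56, 'x': 80}
`result = mapping["age"]` → result = 129
So result = 129

Answer: 129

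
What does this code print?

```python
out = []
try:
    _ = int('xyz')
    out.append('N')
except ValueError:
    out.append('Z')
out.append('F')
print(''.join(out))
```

Execution trace: 'Z' (except ValueError) → 'F' (after the try/except). Output: ZF

Answer: ZF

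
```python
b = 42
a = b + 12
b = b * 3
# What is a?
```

Trace:
`b = 42` → b = 42
`a = b + 12` → a = 54
`b = b * 3` → b = 126
So a = 54

Answer: 54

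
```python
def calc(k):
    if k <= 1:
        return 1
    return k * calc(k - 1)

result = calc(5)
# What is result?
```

calc(5) = 5 * 4 * 3 * 2 * 1 = 120

Answer: 120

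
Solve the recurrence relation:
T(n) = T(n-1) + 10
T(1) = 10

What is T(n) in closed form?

Unrolling: T(n) = T(1) + 10·(n-1) = 10 + 10(n-1) = 10n.

Answer: T(n) = 10n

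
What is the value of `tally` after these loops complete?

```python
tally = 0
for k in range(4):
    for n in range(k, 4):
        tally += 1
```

Upper triangle: 4 + 3 + ... + 1
`tally` takes the values: 0 → 1 → 2 → 3 → 4 → 5 → 6 → 7 → 8 → 9 → 10

Answer: 10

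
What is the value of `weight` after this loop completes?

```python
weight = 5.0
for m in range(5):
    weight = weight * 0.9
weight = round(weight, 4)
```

Exponential decay: 5.0 * 0.9^5
`weight` takes the values: 5.0 → 4.5 → 4.05 → 3.645 → 3.2805 → 2.95245 → 2.9525

Answer: 2.9525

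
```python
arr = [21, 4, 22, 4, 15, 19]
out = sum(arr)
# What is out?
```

Trace:
`arr = [21, 4, 22, 4, 15, 19]` → arr = [21, 4, 22, 4, 15, 19]
`out = sum(arr)` → out = 85
So out = 85

Answer: 85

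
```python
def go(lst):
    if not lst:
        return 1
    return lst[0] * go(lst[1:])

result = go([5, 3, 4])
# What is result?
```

Product over [5, 3, 4] = 5 * 3 * 4 = 60

Answer: 60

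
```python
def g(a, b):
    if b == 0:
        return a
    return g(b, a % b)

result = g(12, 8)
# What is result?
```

g(12, 8) -> g(8, 4) -> g(4, 0) -> 4

Answer: 4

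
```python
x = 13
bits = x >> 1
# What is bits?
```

Trace:
`x = 13` → x = 13
`bits = x >> 1` → bits = 6
So bits = 6

Answer: 6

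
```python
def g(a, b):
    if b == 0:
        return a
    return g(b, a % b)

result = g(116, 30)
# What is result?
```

g(116, 30) -> g(30, 26) -> g(26, 4) -> g(4, 2) -> g(2, 0) -> 2

Answer: 2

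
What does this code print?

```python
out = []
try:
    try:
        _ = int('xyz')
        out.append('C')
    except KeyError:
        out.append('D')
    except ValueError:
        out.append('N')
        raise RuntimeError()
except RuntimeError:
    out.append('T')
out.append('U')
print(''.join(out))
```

Execution trace: 'N' (inner except ValueError) → 'T' (outer except RuntimeError) → 'U' (after the try/except). Output: NTU

Answer: NTU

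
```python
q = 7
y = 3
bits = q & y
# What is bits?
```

Trace:
`q = 7` → q = 7
`y = 3` → y = 3
`bits = q & y` → bits = 3
So bits = 3

Answer: 3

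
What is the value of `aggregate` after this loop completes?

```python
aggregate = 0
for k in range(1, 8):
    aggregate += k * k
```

Sum of squares 1² to 7² = 140
`aggregate` takes the values: 0 → 1 → 5 → 14 → 30 → 55 → 91 → 140

Answer: 140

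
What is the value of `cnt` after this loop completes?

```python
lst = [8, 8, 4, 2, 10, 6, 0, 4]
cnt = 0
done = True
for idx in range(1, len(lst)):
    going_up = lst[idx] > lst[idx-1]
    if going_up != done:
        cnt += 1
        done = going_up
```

Count direction changes in [8, 8, 4, 2, 10, 6, 0, 4]
`cnt` takes the values: 0 → 1 → 2 → 3 → 4

Answer: 4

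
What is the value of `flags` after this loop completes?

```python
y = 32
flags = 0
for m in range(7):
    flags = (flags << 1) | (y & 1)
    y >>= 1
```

Reverse lowest 7 bits of 32
`flags` takes the values: 0 → 1 → 2

Answer: 2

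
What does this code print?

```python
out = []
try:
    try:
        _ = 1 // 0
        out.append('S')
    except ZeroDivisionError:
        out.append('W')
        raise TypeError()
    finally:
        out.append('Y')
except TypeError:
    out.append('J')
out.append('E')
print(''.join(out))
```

Execution trace: 'W' (inner except ZeroDivisionError) → 'Y' (inner finally) → 'J' (outer except TypeError) → 'E' (after the try/except). Output: WYJE

Answer: WYJE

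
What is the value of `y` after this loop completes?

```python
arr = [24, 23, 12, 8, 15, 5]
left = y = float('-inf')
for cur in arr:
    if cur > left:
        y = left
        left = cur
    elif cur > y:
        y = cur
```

Second largest (with repeats) in [24, 23, 12, 8, 15, 5]
`y` takes the values: -inf → 23

Answer: 23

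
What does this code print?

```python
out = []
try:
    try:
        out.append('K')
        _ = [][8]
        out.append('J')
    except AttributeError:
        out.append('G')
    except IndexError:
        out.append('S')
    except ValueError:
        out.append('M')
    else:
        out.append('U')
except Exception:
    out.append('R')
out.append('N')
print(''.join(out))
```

Execution trace: 'K' (inner try body) → 'S' (inner except IndexError) → 'N' (after the try/except). Output: KSN

Answer: KSN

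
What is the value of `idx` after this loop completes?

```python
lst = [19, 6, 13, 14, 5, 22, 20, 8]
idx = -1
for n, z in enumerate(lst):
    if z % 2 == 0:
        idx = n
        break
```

First even number index in [19, 6, 13, 14, 5, 22, 20, 8]
`idx` takes the values: -1 → 1

Answer: 1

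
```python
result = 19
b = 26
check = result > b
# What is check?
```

Trace:
`result = 19` → result = 19
`b = 26` → b = 26
`check = result > b` → check = False
So check = False

Answer: False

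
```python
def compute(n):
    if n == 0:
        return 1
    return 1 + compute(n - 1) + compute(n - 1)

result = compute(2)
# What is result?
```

compute(n) = 1 + 2·compute(n-1), compute(0)=1. Closed form: (1+1)·2^2 - 1 = 7.

Answer: 7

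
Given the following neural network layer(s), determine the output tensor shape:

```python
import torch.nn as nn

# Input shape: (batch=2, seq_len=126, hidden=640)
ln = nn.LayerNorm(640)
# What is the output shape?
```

Input: (2, 126, 640) -> Output: (2, 126, 640)

Answer: (2, 126, 640)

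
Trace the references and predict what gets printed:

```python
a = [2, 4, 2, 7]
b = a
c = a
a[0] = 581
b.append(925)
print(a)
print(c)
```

Key concept: multiple aliases.
Step by step:
`a = [2, 4, 2, 7]` → a = [2, 4, 2, 7]
`b = a` → b = [2, 4, 2, 7] (same object as a)
`c = a` → c = [2, 4, 2, 7] (same object as a, b)
`a[0] = 581` → a = [581, 4, 2, 7] (same object as b, c); b = [581, 4, 2, 7] (same object as a, c); c = [581, 4, 2, 7] (same object as a, b)
`b.append(925)` → a = [581, 4, 2, 7, 925] (same object as b, c); b = [581, 4, 2, 7, 925] (same object as a, c); c = [581, 4, 2, 7, 925] (same object as a, b)
`print(a)` → prints [581, 4, 2, 7, 925]
`print(c)` → prints [581, 4, 2, 7, 925]

Answer:
[581, 4, 2, 7, 925]
[581, 4, 2, 7, 925]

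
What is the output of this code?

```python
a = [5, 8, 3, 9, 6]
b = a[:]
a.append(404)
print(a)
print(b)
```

Key concept: slice [:] creates copy.
Step by step:
`a = [5, 8, 3, 9, 6]` → a = [5, 8, 3, 9, 6]
`b = a[:]` → b = [5, 8, 3, 9, 6]
`a.append(404)` → a = [5, 8, 3, 9, 6, 404]
`print(a)` → prints [5, 8, 3, 9, 6, 404]
`print(b)` → prints [5, 8, 3, 9, 6]

Answer:
[5, 8, 3, 9, 6, 404]
[5, 8, 3, 9, 6]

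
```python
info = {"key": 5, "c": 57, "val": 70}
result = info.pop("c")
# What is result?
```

Trace:
`info = {"key": 5, "c": 57, "val": 70}` → info = {'key': 5, 'c': 57, 'val': 70}
`result = info.pop("c")` → info = {'key': 5, 'val': 70}; result = 57
So result = 57

Answer: 57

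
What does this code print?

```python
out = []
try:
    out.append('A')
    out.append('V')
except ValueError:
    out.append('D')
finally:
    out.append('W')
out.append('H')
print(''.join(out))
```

Execution trace: 'A' (try body) → 'V' (try body, no exception) → 'W' (finally) → 'H' (after the try/except). Output: AVWH

Answer: AVWH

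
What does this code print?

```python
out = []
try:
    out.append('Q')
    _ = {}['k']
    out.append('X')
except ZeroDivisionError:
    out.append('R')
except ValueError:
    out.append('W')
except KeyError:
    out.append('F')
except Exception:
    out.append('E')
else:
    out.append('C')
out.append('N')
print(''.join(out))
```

Execution trace: 'Q' (try body) → 'F' (except KeyError) → 'N' (after the try/except). Output: QFN

Answer: QFN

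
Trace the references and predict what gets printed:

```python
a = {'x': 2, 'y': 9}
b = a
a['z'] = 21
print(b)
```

Key concept: dict aliasing.
Step by step:
`a = {'x': 2, 'y': 9}` → a = {'x': 2, 'y': 9}
`b = a` → b = {'x': 2, 'y': 9} (same object as a)
`a['z'] = 21` → a = {'x': 2, 'y': 9, 'z': 21} (same object as b); b = {'x': 2, 'y': 9, 'z': 21} (same object as a)
`print(b)` → prints {'x': 2, 'y': 9, 'z': 21}

Answer: {'x': 2, 'y': 9, 'z': 21}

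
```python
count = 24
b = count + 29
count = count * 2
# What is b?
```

Trace:
`count = 24` → count = 24
`b = count + 29` → b = 53
`count = count * 2` → count = 48
So b = 53

Answer: 53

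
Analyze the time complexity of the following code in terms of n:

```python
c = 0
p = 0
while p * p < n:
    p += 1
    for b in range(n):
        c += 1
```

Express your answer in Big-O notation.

Each loop level contributes: √n × n. Multiplying the contributions gives O(n√n).

Answer: O(n√n)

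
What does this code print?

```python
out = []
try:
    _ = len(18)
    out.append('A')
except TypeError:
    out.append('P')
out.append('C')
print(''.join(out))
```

Execution trace: 'P' (except TypeError) → 'C' (after the try/except). Output: PC

Answer: PC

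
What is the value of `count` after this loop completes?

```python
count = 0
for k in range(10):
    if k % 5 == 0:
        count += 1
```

Count numbers divisible by 5 in range(10)
`count` takes the values: 0 → 1 → 2

Answer: 2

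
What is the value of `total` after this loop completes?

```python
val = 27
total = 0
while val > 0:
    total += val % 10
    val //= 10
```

Sum digits of 27
`total` takes the values: 0 → 7 → 9

Answer: 9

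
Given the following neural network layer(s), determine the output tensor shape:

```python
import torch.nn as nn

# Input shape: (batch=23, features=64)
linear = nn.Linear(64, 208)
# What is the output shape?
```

Input: (23, 64) -> Output: (23, 208)

Answer: (23, 208)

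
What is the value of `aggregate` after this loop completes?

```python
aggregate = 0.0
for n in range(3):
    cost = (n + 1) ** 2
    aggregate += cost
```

Sum of squared losses 1² + 2² + ... + 3²
`aggregate` takes the values: 0.0 → 1.0 → 5.0 → 14.0

Answer: 14.0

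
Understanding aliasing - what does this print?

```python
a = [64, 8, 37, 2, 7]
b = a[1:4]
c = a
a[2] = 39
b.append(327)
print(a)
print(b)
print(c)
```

Key concept: slice vs alias.
Step by step:
`a = [64, 8, 37, 2, 7]` → a = [64, 8, 37, 2, 7]
`b = a[1:4]` → b = [8, 37, 2]
`c = a` → c = [64, 8, 37, 2, 7] (same object as a)
`a[2] = 39` → a = [64, 8, 39, 2, 7] (same object as c); c = [64, 8, 39, 2, 7] (same object as a)
`b.append(327)` → b = [8, 37, 2, 327]
`print(a)` → prints [64, 8, 39, 2, 7]
`print(b)` → prints [8, 37, 2, 327]
`print(c)` → prints [64, 8, 39, 2, 7]

Answer:
[64, 8, 39, 2, 7]
[8, 37, 2, 327]
[64, 8, 39, 2, 7]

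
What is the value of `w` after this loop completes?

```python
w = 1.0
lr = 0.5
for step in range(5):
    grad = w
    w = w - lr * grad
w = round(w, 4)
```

Gradient descent: w = 1.0 * (1 - 0.5)^5
`w` takes the values: 1.0 → 0.5 → 0.25 → 0.125 → 0.0625 → 0.03125 → 0.0312

Answer: 0.0312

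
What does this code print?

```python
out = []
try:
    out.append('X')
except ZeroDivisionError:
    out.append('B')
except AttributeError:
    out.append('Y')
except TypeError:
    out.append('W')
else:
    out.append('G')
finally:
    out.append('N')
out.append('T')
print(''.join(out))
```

Execution trace: 'X' (try body, no exception) → 'G' (else) → 'N' (finally) → 'T' (after the try/except). Output: XGNT

Answer: XGNT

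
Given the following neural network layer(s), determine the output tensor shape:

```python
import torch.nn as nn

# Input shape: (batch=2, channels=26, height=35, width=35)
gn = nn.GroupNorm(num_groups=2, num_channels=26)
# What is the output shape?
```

Input: (2, 26, 35, 35) -> Output: (2, 26, 35, 35)

Answer: (2, 26, 35, 35)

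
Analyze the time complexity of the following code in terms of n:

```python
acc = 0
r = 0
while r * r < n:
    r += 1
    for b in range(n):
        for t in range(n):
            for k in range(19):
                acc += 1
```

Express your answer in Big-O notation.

Each loop level contributes: √n × n × n × 1. Multiplying the contributions gives O(n^2√n).

Answer: O(n^2√n)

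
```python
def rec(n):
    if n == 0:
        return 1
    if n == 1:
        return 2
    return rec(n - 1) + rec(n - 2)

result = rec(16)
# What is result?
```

Build up from base cases: rec(0)=1, rec(1)=2, rec(2)=3, rec(3)=5, rec(4)=8, rec(5)=13, rec(6)=21, ..., rec(16)=2584

Answer: 2584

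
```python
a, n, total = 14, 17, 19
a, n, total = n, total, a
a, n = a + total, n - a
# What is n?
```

Trace:
`a, n, total = 14, 17, 19` → a = 14; n = 17; total = 19
`a, n, total = n, total, a` → a = 17; n = 19; total = 14
`a, n = a + total, n - a` → a = 31; n = 2
So n = 2

Answer: 2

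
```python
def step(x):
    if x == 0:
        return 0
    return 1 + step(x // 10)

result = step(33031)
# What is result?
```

Count of digits of 33031: 5

Answer: 5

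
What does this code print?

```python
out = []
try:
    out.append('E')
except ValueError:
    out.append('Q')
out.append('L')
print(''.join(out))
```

Execution trace: 'E' (try body, no exception) → 'L' (after the try/except). Output: EL

Answer: EL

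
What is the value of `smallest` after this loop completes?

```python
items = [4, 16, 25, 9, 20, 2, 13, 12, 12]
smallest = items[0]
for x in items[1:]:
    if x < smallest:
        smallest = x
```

Minimum of [4, 16, 25, 9, 20, 2, 13, 12, 12]
`smallest` takes the values: 4 → 2

Answer: 2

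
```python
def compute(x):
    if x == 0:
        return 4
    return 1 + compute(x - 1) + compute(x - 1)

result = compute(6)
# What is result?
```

compute(x) = 1 + 2·compute(x-1), compute(0)=4. Closed form: (4+1)·2^6 - 1 = 319.

Answer: 319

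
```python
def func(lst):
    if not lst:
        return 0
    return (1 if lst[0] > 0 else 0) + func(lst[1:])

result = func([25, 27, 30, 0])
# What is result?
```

Count of positive elements in [25, 27, 30, 0] = 3

Answer: 3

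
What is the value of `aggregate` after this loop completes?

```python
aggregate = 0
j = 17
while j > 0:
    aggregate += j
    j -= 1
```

Sum 17 down to 1
`aggregate` takes the values: 0 → 17 → 33 → 48 → 62 → 75 → 87 → 98 → 108 → 117 → 125 → 132 → 138 → 143 → 147 → 150 → 152 → 153

Answer: 153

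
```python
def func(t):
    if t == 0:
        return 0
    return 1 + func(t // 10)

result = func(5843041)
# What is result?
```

Count of digits of 5843041: 7

Answer: 7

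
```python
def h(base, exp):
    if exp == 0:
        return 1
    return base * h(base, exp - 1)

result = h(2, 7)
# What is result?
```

h(2, 7) = 2 * 2 * 2 * 2 * 2 * 2 * 2 = 128

Answer: 128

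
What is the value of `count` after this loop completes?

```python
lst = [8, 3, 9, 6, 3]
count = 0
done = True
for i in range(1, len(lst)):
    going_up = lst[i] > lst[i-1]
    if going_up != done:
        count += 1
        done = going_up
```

Count direction changes in [8, 3, 9, 6, 3]
`count` takes the values: 0 → 1 → 2 → 3

Answer: 3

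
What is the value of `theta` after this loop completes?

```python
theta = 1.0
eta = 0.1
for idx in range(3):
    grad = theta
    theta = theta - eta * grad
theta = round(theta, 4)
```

Gradient descent: w = 1.0 * (1 - 0.1)^3
`theta` takes the values: 1.0 → 0.9 → 0.81 → 0.729

Answer: 0.729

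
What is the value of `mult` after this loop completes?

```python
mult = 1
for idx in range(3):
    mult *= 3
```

3^3 = 27
`mult` takes the values: 1 → 3 → 9 → 27

Answer: 27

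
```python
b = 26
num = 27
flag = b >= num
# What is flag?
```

Trace:
`b = 26` → b = 26
`num = 27` → num = 27
`flag = b >= num` → flag = False
So flag = False

Answer: False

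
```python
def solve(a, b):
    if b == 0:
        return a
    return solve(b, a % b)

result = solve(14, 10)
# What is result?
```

solve(14, 10) -> solve(10, 4) -> solve(4, 2) -> solve(2, 0) -> 2

Answer: 2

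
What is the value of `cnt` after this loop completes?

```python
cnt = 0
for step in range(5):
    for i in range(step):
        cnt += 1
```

Triangle number: 0+1+2+...+4
`cnt` takes the values: 0 → 1 → 2 → 3 → 4 → 5 → 6 → 7 → 8 → 9 → 10

Answer: 10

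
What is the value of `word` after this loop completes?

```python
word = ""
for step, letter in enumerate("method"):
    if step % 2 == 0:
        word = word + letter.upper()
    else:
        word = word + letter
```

Uppercase even positions in 'method'
`word` takes the values: "" → "M" → "Me" → "MeT" → "MeTh" → "MeThO" → "MeThOd"

Answer: "MeThOd"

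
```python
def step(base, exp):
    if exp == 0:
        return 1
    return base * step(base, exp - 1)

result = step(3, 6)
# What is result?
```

step(3, 6) = 3 * 3 * 3 * 3 * 3 * 3 = 729

Answer: 729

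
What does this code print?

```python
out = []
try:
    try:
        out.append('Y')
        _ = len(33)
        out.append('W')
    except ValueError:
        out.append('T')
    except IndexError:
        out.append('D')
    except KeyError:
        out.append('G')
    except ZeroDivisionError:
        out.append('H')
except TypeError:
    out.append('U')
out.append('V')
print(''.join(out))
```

Execution trace: 'Y' (try body) → 'U' (outer except TypeError) → 'V' (after the try/except). Output: YUV

Answer: YUV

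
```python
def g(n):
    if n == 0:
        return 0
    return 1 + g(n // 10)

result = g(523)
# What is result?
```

Count of digits of 523: 3

Answer: 3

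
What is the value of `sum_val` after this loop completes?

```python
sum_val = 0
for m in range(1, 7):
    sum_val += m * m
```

Sum of squares 1² to 6² = 91
`sum_val` takes the values: 0 → 1 → 5 → 14 → 30 → 55 → 91

Answer: 91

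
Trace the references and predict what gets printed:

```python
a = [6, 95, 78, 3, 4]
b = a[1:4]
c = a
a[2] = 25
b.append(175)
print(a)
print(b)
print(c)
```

Key concept: slice vs alias.
Step by step:
`a = [6, 95, 78, 3, 4]` → a = [6, 95, 78, 3, 4]
`b = a[1:4]` → b = [95, 78, 3]
`c = a` → c = [6, 95, 78, 3, 4] (same object as a)
`a[2] = 25` → a = [6, 95, 25, 3, 4] (same object as c); c = [6, 95, 25, 3, 4] (same object as a)
`b.append(175)` → b = [95, 78, 3, 175]
`print(a)` → prints [6, 95, 25, 3, 4]
`print(b)` → prints [95, 78, 3, 175]
`print(c)` → prints [6, 95, 25, 3, 4]

Answer:
[6, 95, 25, 3, 4]
[95, 78, 3, 175]
[6, 95, 25, 3, 4]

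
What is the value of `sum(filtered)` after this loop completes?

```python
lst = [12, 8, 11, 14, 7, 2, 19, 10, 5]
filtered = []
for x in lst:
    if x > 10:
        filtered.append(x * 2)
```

Sum of doubled values > 10
`filtered` takes the values: [] → [24] → [24, 22] → [24, 22, 28] → [24, 22, 28, 38]
So `sum(filtered)` = 112

Answer: 112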